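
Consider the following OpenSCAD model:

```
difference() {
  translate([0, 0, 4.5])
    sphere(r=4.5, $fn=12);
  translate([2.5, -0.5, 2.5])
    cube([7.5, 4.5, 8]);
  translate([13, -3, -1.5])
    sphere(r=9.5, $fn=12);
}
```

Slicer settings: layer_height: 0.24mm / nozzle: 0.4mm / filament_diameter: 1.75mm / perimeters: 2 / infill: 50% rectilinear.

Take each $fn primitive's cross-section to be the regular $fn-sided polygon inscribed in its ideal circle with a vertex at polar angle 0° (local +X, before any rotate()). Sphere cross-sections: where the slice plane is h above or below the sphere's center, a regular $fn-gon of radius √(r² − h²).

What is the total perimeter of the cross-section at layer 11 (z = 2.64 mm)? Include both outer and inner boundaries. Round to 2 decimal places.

26.39 mm

At z = 2.64 mm: the r=4.5 sphere contributes a regular 12-gon of circumradius √(4.5²−1.86²) = 4.098 (perimeter = 2·12·4.098·sin(180°/12) = 25.45 mm); the cube at (2.5, -0.5) (footprint 7.5×4.5) is included at this height (perimeter 24.00 mm); the sphere at (13, -3): section is a regular 12-gon, circumradius = √(r²−h²) = √(9.5²−4.14²) = 8.550 (perimeter = 2·12·8.550·sin(180°/12) = 53.11 mm); After the difference (first − rest): starting from the r=4.5 sphere, the 7.5×4.5 cube at (2.5, -0.5) partially overlaps it — only the 4.03 mm² overlap (of its 33.75 mm²) is removed, clipping the outline; the r=9.5 sphere at (13, -3) misses the remaining region (no effect) — boundary = 26.39 mm. Overall, the cross-section is a single solid region. Total boundary length (outer) = 26.39 mm.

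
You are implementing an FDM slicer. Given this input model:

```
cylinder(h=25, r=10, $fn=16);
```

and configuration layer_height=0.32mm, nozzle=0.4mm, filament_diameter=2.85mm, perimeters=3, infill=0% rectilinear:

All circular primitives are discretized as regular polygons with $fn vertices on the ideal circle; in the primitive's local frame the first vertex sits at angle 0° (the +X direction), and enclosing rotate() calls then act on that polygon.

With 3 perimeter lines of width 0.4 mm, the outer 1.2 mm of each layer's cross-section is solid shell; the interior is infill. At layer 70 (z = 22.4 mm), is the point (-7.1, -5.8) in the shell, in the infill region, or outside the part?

At z = 22.4 mm: the r=10 cylinder contributes a regular 16-gon of circumradius 10. Overall, the cross-section is a single solid region. The nearest boundary edge runs (-9.24, -3.83)→(-7.07, -7.07); distance from the point to it = 0.68 mm. The point is inside the cross-section, 0.68 mm from the nearest boundary — within the 1.2 mm shell band (3 × 0.4).

shell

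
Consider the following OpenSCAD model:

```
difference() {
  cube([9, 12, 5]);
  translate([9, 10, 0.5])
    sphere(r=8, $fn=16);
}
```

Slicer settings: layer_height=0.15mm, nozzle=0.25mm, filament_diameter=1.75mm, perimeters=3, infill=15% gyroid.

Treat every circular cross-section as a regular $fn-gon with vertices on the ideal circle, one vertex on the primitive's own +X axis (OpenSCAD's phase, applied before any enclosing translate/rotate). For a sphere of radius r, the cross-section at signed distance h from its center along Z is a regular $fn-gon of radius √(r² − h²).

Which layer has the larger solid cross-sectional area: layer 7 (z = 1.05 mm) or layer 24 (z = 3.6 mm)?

Layer 7 (z = 1.05): the cube is present — its section is the full 9×12 rectangle (area 108.00 mm²); the sphere at (9, 10): section is a regular 16-gon, circumradius = √(r²−h²) = √(8²−0.55²) = 7.981 (area = (16/2)·7.981²·sin(360°/16) = 195.01 mm²); Taking the first minus the rest: starting from the 9×12 cube (108.00 mm²), the r=8 sphere at (9, 10) partially overlaps it — only the 64.32 mm² overlap (of its 195.01 mm²) is removed, clipping the outline — area = 43.68 mm². So its area = 43.68 mm². Layer 24 (z = 3.6): the cube (footprint 9×12) is included at this height (area 108.00 mm²); the sphere at (9, 10): section is a regular 16-gon, circumradius = √(r²−h²) = √(8²−3.1²) = 7.375 (area = (16/2)·7.375²·sin(360°/16) = 166.51 mm²); Taking the first minus the rest: starting from the 9×12 cube (108.00 mm²), the r=8 sphere at (9, 10) partially overlaps it — only the 55.98 mm² overlap (of its 166.51 mm²) is removed, clipping the outline — area = 52.02 mm². So its area = 52.02 mm². Layer 24 is larger (52.02 vs 43.68 mm²).

layer 24 (z = 3.6 mm)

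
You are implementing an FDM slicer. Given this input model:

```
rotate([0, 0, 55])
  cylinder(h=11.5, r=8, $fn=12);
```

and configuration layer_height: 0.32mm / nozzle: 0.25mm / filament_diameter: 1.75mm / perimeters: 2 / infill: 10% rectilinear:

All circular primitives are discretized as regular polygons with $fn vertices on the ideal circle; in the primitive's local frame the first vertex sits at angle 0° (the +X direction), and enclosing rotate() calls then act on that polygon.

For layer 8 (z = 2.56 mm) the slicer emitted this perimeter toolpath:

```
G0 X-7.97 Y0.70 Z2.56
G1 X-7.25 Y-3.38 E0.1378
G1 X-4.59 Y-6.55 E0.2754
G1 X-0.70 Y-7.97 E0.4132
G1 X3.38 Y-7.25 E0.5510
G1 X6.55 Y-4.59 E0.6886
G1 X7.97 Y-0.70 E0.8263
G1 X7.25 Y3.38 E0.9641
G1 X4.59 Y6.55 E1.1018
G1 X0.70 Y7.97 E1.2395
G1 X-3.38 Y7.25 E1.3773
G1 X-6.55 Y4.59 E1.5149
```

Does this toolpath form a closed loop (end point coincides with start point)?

Start point (G0): (-7.97, 0.70). End point (last G1): the path does not return to the start — open.

no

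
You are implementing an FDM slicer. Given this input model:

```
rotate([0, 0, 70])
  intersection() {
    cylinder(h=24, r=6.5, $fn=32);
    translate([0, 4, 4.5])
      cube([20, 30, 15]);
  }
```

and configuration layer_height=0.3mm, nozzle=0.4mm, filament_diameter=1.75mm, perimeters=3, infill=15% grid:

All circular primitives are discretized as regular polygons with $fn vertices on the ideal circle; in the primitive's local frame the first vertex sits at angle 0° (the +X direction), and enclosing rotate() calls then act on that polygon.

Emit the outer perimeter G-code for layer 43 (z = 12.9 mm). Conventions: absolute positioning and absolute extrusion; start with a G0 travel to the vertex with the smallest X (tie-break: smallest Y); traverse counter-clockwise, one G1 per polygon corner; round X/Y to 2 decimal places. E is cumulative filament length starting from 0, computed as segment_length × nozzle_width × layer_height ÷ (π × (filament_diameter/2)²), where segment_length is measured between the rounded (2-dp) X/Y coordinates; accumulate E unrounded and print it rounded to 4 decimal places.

At z = 12.9 mm: the r=6.5 cylinder contributes a regular 32-gon of circumradius 6.5; the 20×30 cube at (0, 4) contributes its full rectangle; After intersecting: the 20×30 cube at (0, 4) partially overlaps the r=6.5 cylinder; clipping to the common part keeps 8.81 mm² — 1 connected region; (whole slice rotated 70° about Z — lengths, areas and connectivity unchanged). The outline is a single polygon with 7 vertices. Extrusion per mm of travel: 0.4 × 0.3 / (π × 0.875²) = 0.049890. Accumulating E over each segment gives final E = 0.6714.

G0 X-6.11 Y2.22 Z12.90
G1 X-3.76 Y1.37 E0.1247
G1 X-2.02 Y6.15 E0.3785
G1 X-2.75 Y5.89 E0.4171
G1 X-3.84 Y5.24 E0.4804
G1 X-4.79 Y4.39 E0.5440
G1 X-5.56 Y3.37 E0.6078
G1 X-6.11 Y2.22 E0.6714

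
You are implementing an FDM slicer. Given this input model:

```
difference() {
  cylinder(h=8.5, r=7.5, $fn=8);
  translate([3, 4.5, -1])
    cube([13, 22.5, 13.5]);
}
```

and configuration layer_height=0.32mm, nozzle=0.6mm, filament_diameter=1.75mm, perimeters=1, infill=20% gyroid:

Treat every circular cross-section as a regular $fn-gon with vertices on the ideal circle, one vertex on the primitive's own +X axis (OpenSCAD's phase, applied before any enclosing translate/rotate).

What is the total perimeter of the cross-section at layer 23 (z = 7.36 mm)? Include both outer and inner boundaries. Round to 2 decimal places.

At z = 7.36 mm: the cylinder: section is a regular 8-gon, circumradius r=7.5 (perimeter = 2·8·7.500·sin(180°/8) = 45.92 mm); the 13×22.5 cube at (3, 4.5) contributes its full rectangle (perimeter 71.00 mm); Subtracting the remaining from the first: starting from the r=7.5 cylinder, the 13×22.5 cube at (3, 4.5) partially overlaps it — only the 3.08 mm² overlap (of its 292.50 mm²) is removed, clipping the outline — boundary = 46.95 mm. Overall, the cross-section is a single solid region. Total boundary length (outer) = 46.95 mm.

46.95 mm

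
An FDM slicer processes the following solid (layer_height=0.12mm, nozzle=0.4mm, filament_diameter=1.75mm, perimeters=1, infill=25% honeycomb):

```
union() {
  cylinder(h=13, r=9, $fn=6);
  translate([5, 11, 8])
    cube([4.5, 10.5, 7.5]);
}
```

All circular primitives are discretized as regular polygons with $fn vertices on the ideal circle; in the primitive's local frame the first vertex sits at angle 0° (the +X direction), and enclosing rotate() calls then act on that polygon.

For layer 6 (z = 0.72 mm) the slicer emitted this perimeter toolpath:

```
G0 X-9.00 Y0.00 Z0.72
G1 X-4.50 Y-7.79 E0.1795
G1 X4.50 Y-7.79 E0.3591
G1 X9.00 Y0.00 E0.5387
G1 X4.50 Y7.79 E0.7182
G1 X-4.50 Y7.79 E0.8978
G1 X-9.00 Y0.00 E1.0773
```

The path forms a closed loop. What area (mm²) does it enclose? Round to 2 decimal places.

Apply the shoelace formula to the sequence of (X, Y) vertices; enclosed area = 210.33 mm².

210.33 mm²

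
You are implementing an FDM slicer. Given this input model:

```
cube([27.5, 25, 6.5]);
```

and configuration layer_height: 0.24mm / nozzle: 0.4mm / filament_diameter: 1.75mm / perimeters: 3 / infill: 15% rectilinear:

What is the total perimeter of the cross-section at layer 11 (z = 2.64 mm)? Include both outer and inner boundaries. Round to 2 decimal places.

At z = 2.64 mm: the cube (footprint 27.5×25) is included at this height (perimeter 105.00 mm). Overall, the cross-section is a single solid region. Total boundary length (outer) = 105.00 mm.

105.00 mm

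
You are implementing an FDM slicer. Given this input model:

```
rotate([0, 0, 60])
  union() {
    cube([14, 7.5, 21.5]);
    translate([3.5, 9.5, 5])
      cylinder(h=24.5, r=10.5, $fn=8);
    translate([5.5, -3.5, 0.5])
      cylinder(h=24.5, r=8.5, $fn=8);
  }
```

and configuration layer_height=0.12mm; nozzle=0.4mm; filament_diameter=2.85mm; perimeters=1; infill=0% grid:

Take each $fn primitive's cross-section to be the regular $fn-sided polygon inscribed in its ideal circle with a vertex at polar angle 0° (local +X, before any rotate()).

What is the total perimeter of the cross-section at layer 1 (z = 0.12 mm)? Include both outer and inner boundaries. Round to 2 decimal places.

43.00 mm

At z = 0.12 mm: the cube (footprint 14×7.5) is included at this height (perimeter 43.00 mm); the cylinder at (3.5, 9.5) is absent (z outside [5, 29.5]); the cylinder at (5.5, -3.5) does not reach this height (z outside [0.5, 25]); Combining (union): only the 14×7.5 cube is present, so the union is just that shape — boundary = 43.00 mm; (whole slice rotated 60° about Z — lengths, areas and connectivity unchanged). Overall, the cross-section is a single solid region. Total boundary length (outer) = 43.00 mm.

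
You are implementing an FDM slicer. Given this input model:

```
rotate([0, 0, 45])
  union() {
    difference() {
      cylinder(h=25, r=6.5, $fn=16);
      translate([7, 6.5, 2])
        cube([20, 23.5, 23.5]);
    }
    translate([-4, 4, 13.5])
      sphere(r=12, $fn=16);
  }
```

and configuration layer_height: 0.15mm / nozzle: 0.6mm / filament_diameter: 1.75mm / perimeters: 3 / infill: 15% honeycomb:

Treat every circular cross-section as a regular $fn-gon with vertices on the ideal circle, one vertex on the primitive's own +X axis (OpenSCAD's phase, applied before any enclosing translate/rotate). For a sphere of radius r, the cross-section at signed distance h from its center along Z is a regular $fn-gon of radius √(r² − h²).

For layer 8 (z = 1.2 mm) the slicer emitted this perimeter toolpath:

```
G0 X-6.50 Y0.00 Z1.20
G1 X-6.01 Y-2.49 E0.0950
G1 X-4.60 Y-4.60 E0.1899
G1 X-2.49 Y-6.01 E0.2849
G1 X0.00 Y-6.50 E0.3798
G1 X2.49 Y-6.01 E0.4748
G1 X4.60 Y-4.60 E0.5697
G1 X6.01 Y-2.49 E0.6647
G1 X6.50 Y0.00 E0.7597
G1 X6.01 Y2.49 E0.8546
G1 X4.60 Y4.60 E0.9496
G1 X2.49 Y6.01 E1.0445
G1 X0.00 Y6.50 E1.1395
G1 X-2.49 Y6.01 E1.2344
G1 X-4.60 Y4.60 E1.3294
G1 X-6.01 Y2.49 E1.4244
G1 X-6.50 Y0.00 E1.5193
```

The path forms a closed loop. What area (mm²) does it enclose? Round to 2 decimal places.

Apply the shoelace formula to the sequence of (X, Y) vertices; enclosed area = 129.51 mm².

129.51 mm²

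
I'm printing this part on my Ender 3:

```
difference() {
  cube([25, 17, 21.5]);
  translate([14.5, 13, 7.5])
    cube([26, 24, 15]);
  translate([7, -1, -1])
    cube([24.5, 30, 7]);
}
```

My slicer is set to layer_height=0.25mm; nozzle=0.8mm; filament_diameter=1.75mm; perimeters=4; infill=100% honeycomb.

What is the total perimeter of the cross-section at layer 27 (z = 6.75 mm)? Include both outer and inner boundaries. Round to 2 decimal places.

At z = 6.75 mm: the cube (footprint 25×17) is included at this height (perimeter 84.00 mm); the cube at (14.5, 13) is not intersected at this z (z outside [7.5, 22.5]); the cube at (7, -1) is absent (z outside [-1, 6]); Subtracting the remaining from the first: none of the subtracted shapes is present at this height, so the 25×17 cube is unchanged — boundary = 84.00 mm. Overall, the cross-section is a single solid region. Total boundary length (outer) = 84.00 mm.

84.00 mm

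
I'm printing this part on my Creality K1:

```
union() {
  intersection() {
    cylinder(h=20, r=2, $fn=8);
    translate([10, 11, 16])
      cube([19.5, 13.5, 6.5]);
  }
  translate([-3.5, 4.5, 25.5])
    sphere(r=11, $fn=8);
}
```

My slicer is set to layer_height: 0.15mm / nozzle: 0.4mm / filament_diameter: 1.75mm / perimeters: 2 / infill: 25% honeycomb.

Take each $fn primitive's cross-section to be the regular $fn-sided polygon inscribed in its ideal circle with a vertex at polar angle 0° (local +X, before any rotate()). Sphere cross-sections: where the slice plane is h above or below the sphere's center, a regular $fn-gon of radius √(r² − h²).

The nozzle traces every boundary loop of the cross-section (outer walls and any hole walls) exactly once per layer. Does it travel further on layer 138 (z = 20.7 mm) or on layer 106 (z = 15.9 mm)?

layer 138 (z = 20.7 mm)

Layer 138 (z = 20.7): the cylinder is not intersected at this z (z outside [0, 20]); the cube at (10, 11) is present — its section is the full 19.5×13.5 rectangle (perimeter 66.00 mm); Taking the intersection: at least one operand is absent at this height, so nothing remains; the r=11 sphere at (-3.5, 4.5) slices to a regular 8-gon of circumradius 9.897 (√(r²−h²) with h=4.8 from center) (perimeter = 2·8·9.897·sin(180°/8) = 60.60 mm); Taking the union: only the r=11 sphere at (-3.5, 4.5) is present, so the union is just that shape — boundary = 60.60 mm. So its perimeter = 60.60 mm. Layer 106 (z = 15.9): the cylinder: section is a regular 8-gon, circumradius r=2 (perimeter = 2·8·2.000·sin(180°/8) = 12.25 mm); the cube at (10, 11) is not intersected at this z (z outside [16, 22.5]); Taking the intersection: at least one operand is absent at this height, so nothing remains; the r=11 sphere at (-3.5, 4.5) contributes a regular 8-gon of circumradius √(11²−9.6²) = 5.370 (perimeter = 2·8·5.370·sin(180°/8) = 32.88 mm); Combining (union): only the r=11 sphere at (-3.5, 4.5) is present, so the union is just that shape — boundary = 32.88 mm. So its perimeter = 32.88 mm. Layer 138 is larger (60.60 vs 32.88 mm).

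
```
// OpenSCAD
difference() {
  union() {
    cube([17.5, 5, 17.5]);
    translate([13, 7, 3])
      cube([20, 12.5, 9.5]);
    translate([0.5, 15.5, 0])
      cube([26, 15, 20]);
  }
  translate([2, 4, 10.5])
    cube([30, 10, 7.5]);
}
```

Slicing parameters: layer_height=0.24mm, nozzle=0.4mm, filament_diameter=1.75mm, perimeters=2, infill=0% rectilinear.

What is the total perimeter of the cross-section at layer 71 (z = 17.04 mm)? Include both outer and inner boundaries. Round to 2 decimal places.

127.00 mm

At z = 17.04 mm: the 17.5×5 cube contributes its full rectangle (perimeter 45.00 mm); the cube at (13, 7) does not reach this height (z outside [3, 12.5]); the cube at (0.5, 15.5) is present — its section is the full 26×15 rectangle (perimeter 82.00 mm); Combining (union): the 2 present regions are separate (no shared area or edge), so areas and boundary lengths simply add and each stays a separate island — boundary = 127.00 mm; the cube at (2, 4) (footprint 30×10) is included at this height (perimeter 80.00 mm); After the difference (first − rest): starting from the result so far, the 30×10 cube at (2, 4) partially overlaps it — only the 15.50 mm² overlap (of its 300.00 mm²) is removed, clipping the outline — boundary = 127.00 mm. Overall, the cross-section has 2 separate islands. Total boundary length (outer) = 127.00 mm.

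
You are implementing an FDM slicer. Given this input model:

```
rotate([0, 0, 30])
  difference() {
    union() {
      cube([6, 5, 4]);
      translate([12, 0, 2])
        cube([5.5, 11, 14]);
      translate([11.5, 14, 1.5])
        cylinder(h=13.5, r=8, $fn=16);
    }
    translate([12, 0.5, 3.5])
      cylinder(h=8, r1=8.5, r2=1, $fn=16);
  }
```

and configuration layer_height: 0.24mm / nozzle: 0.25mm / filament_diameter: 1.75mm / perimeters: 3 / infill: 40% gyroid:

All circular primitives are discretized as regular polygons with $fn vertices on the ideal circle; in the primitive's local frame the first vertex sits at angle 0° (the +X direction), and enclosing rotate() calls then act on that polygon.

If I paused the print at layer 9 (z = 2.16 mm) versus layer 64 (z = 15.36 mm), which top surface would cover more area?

Layer 9 (z = 2.16): the 6×5 cube contributes its full rectangle (area 30.00 mm²); the cube at (12, 0) is present — its section is the full 5.5×11 rectangle (area 60.50 mm²); the r=8 cylinder at (11.5, 14) contributes a regular 16-gon of circumradius 8 (area = (16/2)·8.000²·sin(360°/16) = 195.93 mm²); Combining (union): the regions partially overlap — summed areas 286.43 mm² minus the doubly-counted overlap 21.87 mm² gives 264.56 mm² — area = 264.56 mm²; the cone at (12, 0.5) does not reach this height (z outside [3.5, 11.5]); Taking the first minus the rest: none of the subtracted shapes is present at this height, so that combined region is unchanged — area = 264.56 mm²; (whole slice rotated 30° about Z — lengths, areas and connectivity unchanged). So its area = 264.56 mm². Layer 64 (z = 15.36): the cube is not intersected at this z (z outside [0, 4]); the cube at (12, 0) is present — its section is the full 5.5×11 rectangle (area 60.50 mm²); the cylinder at (11.5, 14) is absent (z outside [1.5, 15]); Taking the union: only the 5.5×11 cube at (12, 0) is present, so the union is just that shape — area = 60.50 mm²; the cone at (12, 0.5) is not intersected at this z (z outside [3.5, 11.5]); Taking the first minus the rest: none of the subtracted shapes is present at this height, so that combined region is unchanged — area = 60.50 mm²; (rotated 30° about Z; rotation is an isometry so areas/perimeters/island counts are preserved). So its area = 60.50 mm². Layer 9 is larger (264.56 vs 60.50 mm²).

layer 9 (z = 2.16 mm)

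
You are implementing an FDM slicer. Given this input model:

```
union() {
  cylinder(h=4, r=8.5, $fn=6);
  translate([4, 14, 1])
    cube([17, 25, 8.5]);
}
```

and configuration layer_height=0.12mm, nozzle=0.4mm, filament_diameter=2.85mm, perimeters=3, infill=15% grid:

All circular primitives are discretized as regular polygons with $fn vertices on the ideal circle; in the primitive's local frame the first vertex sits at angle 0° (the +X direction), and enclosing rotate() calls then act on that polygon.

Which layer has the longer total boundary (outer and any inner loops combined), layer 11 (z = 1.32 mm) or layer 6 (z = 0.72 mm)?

layer 11 (z = 1.32 mm)

Layer 11 (z = 1.32): the cylinder: section is a regular 6-gon, circumradius r=8.5 (perimeter = 2·6·8.500·sin(180°/6) = 51.00 mm); the cube at (4, 14) (footprint 17×25) is included at this height (perimeter 84.00 mm); Combining (union): the 2 present regions are separate (no shared area or edge), so areas and boundary lengths simply add and each stays a separate island — boundary = 135.00 mm. So its perimeter = 135.00 mm. Layer 6 (z = 0.72): the cylinder: section is a regular 6-gon, circumradius r=8.5 (perimeter = 2·6·8.500·sin(180°/6) = 51.00 mm); the cube at (4, 14) is absent (z outside [1, 9.5]); Taking the union: only the r=8.5 cylinder is present, so the union is just that shape — boundary = 51.00 mm. So its perimeter = 51.00 mm. Layer 11 is larger (135.00 vs 51.00 mm).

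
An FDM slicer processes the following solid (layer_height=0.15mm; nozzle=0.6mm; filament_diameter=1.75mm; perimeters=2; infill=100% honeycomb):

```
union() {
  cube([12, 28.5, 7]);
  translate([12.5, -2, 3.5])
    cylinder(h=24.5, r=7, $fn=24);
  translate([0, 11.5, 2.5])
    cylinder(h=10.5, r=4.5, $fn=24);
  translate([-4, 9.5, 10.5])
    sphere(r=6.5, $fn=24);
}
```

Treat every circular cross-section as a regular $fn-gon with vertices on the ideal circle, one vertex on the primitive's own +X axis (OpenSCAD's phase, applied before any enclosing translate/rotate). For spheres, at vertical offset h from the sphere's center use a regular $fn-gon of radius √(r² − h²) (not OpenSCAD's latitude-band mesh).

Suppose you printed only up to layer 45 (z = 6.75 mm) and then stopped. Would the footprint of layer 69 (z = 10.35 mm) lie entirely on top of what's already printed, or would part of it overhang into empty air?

part overhangs

Compare the two slices. At z = 6.75: the cube is present — its section is the full 12×28.5 rectangle (area 342.00 mm²); the r=7 cylinder at (12.5, -2) contributes a regular 24-gon of circumradius 7 (area = (24/2)·7.000²·sin(360°/24) = 152.19 mm²); the r=4.5 cylinder at (0, 11.5) gives a regular 24-gon of circumradius 4.5 (constant along its height) (area = (24/2)·4.500²·sin(360°/24) = 62.89 mm²); the r=6.5 sphere at (-4, 9.5) contributes a regular 24-gon of circumradius √(6.5²−3.75²) = 5.309 (area = (24/2)·5.309²·sin(360°/24) = 87.55 mm²); Taking the union: the regions partially overlap — summed areas 644.62 mm² minus the doubly-counted overlap 86.04 mm² gives 558.59 mm² — area = 558.59 mm². At z = 10.35: the cube is not intersected at this z (z outside [0, 7]); the r=7 cylinder at (12.5, -2) contributes a regular 24-gon of circumradius 7 (area = (24/2)·7.000²·sin(360°/24) = 152.19 mm²); the r=4.5 cylinder at (0, 11.5) contributes a regular 24-gon of circumradius 4.5 (area = (24/2)·4.500²·sin(360°/24) = 62.89 mm²); the sphere at (-4, 9.5): section is a regular 24-gon, circumradius = √(r²−h²) = √(6.5²−0.15²) = 6.498 (area = (24/2)·6.498²·sin(360°/24) = 131.15 mm²); Taking the union: the regions partially overlap — summed areas 346.23 mm² minus the doubly-counted overlap 44.22 mm² gives 302.01 mm² — area = 302.01 mm². Checking containment: at z = 10.35 the cross-section extends beyond the z = 6.75 cross-section by about 28.79 mm².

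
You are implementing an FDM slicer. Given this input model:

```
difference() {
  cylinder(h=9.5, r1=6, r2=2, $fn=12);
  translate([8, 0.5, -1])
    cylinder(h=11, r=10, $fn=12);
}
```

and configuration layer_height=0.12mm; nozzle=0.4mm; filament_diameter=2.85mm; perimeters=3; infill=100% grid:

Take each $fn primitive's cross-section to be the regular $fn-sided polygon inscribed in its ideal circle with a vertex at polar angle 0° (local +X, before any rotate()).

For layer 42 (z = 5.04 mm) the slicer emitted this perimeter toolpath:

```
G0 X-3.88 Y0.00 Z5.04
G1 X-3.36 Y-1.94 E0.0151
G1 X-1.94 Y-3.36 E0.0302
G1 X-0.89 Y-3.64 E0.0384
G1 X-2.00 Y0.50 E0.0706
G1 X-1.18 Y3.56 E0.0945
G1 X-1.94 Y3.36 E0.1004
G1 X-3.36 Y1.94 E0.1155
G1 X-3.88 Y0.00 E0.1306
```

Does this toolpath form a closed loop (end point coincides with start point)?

Start point (G0): (-3.88, 0.00). End point (last G1): the path returns to the start — closed.

yes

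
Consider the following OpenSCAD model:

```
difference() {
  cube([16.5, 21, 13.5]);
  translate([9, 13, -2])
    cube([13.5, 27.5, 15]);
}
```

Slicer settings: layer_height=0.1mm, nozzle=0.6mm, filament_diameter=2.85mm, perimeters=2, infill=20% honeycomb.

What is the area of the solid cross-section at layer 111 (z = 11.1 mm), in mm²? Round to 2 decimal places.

286.50 mm²

At z = 11.1 mm: the cube is present — its section is the full 16.5×21 rectangle (area 346.50 mm²); the cube at (9, 13) is present — its section is the full 13.5×27.5 rectangle (area 371.25 mm²); Taking the first minus the rest: starting from the 16.5×21 cube (346.50 mm²), the 13.5×27.5 cube at (9, 13) partially overlaps it — only the 60.00 mm² overlap (of its 371.25 mm²) is removed, clipping the outline — area = 286.50 mm². Overall, the cross-section is a single solid region. Net area = 286.50 mm².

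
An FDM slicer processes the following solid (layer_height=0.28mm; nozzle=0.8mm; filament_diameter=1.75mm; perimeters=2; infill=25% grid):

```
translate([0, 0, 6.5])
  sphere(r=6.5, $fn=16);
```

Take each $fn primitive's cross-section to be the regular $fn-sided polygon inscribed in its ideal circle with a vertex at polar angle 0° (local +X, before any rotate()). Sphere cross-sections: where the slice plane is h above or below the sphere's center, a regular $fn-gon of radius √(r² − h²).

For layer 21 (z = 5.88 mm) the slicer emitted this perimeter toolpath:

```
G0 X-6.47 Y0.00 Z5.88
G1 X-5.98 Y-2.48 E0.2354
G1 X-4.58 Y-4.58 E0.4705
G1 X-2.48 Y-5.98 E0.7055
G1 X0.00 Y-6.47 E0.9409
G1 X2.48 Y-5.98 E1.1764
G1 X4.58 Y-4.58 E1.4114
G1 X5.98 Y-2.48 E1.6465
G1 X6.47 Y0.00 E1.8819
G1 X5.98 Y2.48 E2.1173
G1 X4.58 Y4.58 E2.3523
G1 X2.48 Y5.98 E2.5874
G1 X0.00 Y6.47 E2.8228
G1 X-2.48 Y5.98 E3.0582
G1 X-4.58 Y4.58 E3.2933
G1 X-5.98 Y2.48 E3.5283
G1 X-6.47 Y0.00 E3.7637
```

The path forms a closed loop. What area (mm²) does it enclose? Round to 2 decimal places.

Apply the shoelace formula to the sequence of (X, Y) vertices; enclosed area = 128.30 mm².

128.30 mm²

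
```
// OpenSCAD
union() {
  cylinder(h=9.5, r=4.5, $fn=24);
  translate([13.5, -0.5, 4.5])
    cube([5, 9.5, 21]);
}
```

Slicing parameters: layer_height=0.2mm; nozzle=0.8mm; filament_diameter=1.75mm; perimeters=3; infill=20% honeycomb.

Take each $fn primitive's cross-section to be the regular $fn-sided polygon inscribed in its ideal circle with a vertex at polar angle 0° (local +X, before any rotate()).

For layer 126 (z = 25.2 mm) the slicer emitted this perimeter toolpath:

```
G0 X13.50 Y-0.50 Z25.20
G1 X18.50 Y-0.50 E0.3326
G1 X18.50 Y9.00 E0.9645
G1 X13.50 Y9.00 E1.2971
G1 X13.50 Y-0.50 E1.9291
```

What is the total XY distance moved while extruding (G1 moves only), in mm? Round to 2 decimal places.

Sum the Euclidean lengths of each G1 segment: total = 29.00 mm.

29.00 mm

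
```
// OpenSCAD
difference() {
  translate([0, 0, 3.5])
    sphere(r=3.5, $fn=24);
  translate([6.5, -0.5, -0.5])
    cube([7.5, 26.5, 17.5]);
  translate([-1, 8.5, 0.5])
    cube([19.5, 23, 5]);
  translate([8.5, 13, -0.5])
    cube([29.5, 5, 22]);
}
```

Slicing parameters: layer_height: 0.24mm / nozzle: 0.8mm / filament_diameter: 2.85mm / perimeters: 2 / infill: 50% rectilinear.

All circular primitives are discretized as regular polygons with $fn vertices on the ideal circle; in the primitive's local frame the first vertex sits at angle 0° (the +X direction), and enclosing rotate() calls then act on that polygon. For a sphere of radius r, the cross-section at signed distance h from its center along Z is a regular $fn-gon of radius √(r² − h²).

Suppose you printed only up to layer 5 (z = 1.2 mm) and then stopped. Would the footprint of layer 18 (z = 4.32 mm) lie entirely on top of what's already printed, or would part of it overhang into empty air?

part overhangs

Compare the two slices. At z = 1.2: the sphere: section is a regular 24-gon, circumradius = √(r²−h²) = √(3.5²−2.3²) = 2.638 (area = (24/2)·2.638²·sin(360°/24) = 21.62 mm²); the cube at (6.5, -0.5) is present — its section is the full 7.5×26.5 rectangle (area 198.75 mm²); the 19.5×23 cube at (-1, 8.5) contributes its full rectangle (area 448.50 mm²); the cube at (8.5, 13) is present — its section is the full 29.5×5 rectangle (area 147.50 mm²); Subtracting the remaining from the first: starting from the r=3.5 sphere (21.62 mm²), the 7.5×26.5 cube at (6.5, -0.5) misses the remaining region (no effect); the 19.5×23 cube at (-1, 8.5) misses the remaining region (no effect); the 29.5×5 cube at (8.5, 13) misses the remaining region (no effect) — area = 21.62 mm². At z = 4.32: the r=3.5 sphere contributes a regular 24-gon of circumradius √(3.5²−0.82²) = 3.403 (area = (24/2)·3.403²·sin(360°/24) = 35.96 mm²); the cube at (6.5, -0.5) (footprint 7.5×26.5) is included at this height (area 198.75 mm²); the cube at (-1, 8.5) is present — its section is the full 19.5×23 rectangle (area 448.50 mm²); the 29.5×5 cube at (8.5, 13) contributes its full rectangle (area 147.50 mm²); Subtracting the remaining from the first: starting from the r=3.5 sphere (35.96 mm²), the 7.5×26.5 cube at (6.5, -0.5) misses the remaining region (no effect); the 19.5×23 cube at (-1, 8.5) misses the remaining region (no effect); the 29.5×5 cube at (8.5, 13) misses the remaining region (no effect) — area = 35.96 mm². Checking containment: at z = 4.32 the cross-section extends beyond the z = 1.2 cross-section by about 14.34 mm².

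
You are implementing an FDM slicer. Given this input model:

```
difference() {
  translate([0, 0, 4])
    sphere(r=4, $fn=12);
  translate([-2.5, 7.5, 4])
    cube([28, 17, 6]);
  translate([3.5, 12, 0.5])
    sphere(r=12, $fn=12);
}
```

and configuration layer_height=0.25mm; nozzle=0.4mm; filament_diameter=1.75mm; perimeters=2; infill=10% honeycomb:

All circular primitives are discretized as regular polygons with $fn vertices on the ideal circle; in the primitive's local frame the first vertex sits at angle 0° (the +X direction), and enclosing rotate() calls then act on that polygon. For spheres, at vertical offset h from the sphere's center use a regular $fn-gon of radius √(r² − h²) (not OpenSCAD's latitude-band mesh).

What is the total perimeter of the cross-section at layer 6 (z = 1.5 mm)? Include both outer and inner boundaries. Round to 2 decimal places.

At z = 1.5 mm: the sphere: section is a regular 12-gon, circumradius = √(r²−h²) = √(4²−2.5²) = 3.122 (perimeter = 2·12·3.122·sin(180°/12) = 19.40 mm); the cube at (-2.5, 7.5) is absent (z outside [4, 10]); the r=12 sphere at (3.5, 12) contributes a regular 12-gon of circumradius √(12²−1²) = 11.958 (perimeter = 2·12·11.958·sin(180°/12) = 74.28 mm); Taking the first minus the rest: starting from the r=4 sphere, the r=12 sphere at (3.5, 12) partially overlaps it — only the 8.93 mm² overlap (of its 429.00 mm²) is removed, clipping the outline — boundary = 17.55 mm. Overall, the cross-section is a single solid region. Total boundary length (outer) = 17.55 mm.

17.55 mm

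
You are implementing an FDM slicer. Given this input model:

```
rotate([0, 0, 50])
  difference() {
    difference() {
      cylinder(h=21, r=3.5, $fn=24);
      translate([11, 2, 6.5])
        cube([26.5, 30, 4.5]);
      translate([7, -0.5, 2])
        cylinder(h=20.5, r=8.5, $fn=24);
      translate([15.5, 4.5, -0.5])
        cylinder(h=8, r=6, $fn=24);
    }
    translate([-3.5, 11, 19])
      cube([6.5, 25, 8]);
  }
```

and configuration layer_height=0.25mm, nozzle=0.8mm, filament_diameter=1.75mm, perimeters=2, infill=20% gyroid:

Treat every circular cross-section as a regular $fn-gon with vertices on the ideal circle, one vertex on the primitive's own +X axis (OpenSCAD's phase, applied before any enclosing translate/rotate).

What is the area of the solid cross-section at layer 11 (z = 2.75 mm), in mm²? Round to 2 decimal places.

At z = 2.75 mm: the r=3.5 cylinder contributes a regular 24-gon of circumradius 3.5 (area = (24/2)·3.500²·sin(360°/24) = 38.05 mm²); the cube at (11, 2) is absent (z outside [6.5, 11]); the cylinder at (7, -0.5): section is a regular 24-gon, circumradius r=8.5 (area = (24/2)·8.500²·sin(360°/24) = 224.40 mm²); the cylinder at (15.5, 4.5): section is a regular 24-gon, circumradius r=6 (area = (24/2)·6.000²·sin(360°/24) = 111.81 mm²); Subtracting the remaining from the first: starting from the r=3.5 cylinder (38.05 mm²), the r=8.5 cylinder at (7, -0.5) partially overlaps it — only the 27.26 mm² overlap (of its 224.40 mm²) is removed, clipping the outline; the r=6 cylinder at (15.5, 4.5) misses the remaining region (no effect) — area = 10.79 mm²; the cube at (-3.5, 11) is absent (z outside [19, 27]); After the difference (first − rest): none of the subtracted shapes is present at this height, so the result so far is unchanged — area = 10.79 mm²; (whole slice rotated 50° about Z — lengths, areas and connectivity unchanged). Overall, the cross-section is a single solid region. Net area = 10.79 mm².

10.79 mm²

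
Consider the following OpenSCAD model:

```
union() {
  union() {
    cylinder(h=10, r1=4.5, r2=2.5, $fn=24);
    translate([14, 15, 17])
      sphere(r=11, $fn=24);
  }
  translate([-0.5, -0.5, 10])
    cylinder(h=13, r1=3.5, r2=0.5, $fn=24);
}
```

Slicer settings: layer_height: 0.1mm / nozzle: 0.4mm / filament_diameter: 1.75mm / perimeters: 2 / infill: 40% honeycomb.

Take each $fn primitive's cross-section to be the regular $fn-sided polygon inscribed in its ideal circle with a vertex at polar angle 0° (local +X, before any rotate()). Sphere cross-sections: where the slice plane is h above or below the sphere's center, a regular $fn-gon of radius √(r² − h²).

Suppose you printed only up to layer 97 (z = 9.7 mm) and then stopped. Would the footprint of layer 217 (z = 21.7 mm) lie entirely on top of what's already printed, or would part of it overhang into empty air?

part overhangs

Compare the two slices. At z = 9.7: the cone: at t=0.970 of its height the radius interpolates to r₁+(r₂−r₁)t = 2.560, giving a regular 24-gon of that circumradius (area = (24/2)·2.560²·sin(360°/24) = 20.35 mm²); the sphere at (14, 15): section is a regular 24-gon, circumradius = √(r²−h²) = √(11²−7.3²) = 8.229 (area = (24/2)·8.229²·sin(360°/24) = 210.30 mm²); Merging all regions: the 2 present regions are separate (no shared area or edge), so areas and boundary lengths simply add and each stays a separate island — area = 230.65 mm²; the cone at (-0.5, -0.5) is not intersected at this z (z outside [10, 23]); Combining (union): only the result so far is present, so the union is just that shape — area = 230.65 mm². At z = 21.7: the cone is absent (z outside [0, 10]); the r=11 sphere at (14, 15) slices to a regular 24-gon of circumradius 9.945 (√(r²−h²) with h=4.7 from center) (area = (24/2)·9.945²·sin(360°/24) = 307.20 mm²); Taking the union: only the r=11 sphere at (14, 15) is present, so the union is just that shape — area = 307.20 mm²; the cone at (-0.5, -0.5) contributes a regular 24-gon of circumradius 0.800 (interpolated between r1=3.5 and r2=0.5 at t=0.900) (area = (24/2)·0.800²·sin(360°/24) = 1.99 mm²); Combining (union): the 2 present regions are separate (no shared area or edge), so areas and boundary lengths simply add and each stays a separate island — area = 309.19 mm². Checking containment: at z = 21.7 the cross-section extends beyond the z = 9.7 cross-section by about 96.90 mm².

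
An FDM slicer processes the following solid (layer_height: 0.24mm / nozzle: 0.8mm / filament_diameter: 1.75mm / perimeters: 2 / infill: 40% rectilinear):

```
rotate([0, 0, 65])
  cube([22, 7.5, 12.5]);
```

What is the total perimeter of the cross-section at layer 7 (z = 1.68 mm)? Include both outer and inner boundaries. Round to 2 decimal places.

59.00 mm

At z = 1.68 mm: the cube is present — its section is the full 22×7.5 rectangle (perimeter 59.00 mm); (rotated 65° about Z; rotation is an isometry so areas/perimeters/island counts are preserved). Overall, the cross-section is a single solid region. Total boundary length (outer) = 59.00 mm.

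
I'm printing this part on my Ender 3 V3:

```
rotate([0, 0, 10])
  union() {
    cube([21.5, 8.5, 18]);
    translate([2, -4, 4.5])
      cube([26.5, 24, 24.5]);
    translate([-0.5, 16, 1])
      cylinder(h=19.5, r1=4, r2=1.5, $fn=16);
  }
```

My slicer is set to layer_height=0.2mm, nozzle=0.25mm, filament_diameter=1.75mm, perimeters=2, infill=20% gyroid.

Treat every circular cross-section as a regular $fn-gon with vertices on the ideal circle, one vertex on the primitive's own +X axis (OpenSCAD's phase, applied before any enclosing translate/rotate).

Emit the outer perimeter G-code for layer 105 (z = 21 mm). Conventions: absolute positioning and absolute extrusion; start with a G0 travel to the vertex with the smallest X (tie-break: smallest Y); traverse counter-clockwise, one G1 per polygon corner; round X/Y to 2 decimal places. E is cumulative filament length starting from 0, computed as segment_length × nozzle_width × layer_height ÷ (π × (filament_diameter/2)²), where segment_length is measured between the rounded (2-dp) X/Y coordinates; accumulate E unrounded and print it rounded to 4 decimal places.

At z = 21 mm: the cube does not reach this height (z outside [0, 18]); the cube at (2, -4) (footprint 26.5×24) is included at this height; the cone at (-0.5, 16) is absent (z outside [1, 20.5]); Combining (union): only the 26.5×24 cube at (2, -4) is present, so the union is just that shape — 1 connected region; (rotated 10° about Z; rotation is an isometry so areas/perimeters/island counts are preserved). The outline is a single polygon with 4 vertices. Extrusion per mm of travel: 0.25 × 0.2 / (π × 0.875²) = 0.020788. Accumulating E over each segment gives final E = 2.0994.

G0 X-1.50 Y20.04 Z21.00
G1 X2.66 Y-3.59 E0.4988
G1 X28.76 Y1.01 E1.0497
G1 X24.59 Y24.65 E1.5487
G1 X-1.50 Y20.04 E2.0994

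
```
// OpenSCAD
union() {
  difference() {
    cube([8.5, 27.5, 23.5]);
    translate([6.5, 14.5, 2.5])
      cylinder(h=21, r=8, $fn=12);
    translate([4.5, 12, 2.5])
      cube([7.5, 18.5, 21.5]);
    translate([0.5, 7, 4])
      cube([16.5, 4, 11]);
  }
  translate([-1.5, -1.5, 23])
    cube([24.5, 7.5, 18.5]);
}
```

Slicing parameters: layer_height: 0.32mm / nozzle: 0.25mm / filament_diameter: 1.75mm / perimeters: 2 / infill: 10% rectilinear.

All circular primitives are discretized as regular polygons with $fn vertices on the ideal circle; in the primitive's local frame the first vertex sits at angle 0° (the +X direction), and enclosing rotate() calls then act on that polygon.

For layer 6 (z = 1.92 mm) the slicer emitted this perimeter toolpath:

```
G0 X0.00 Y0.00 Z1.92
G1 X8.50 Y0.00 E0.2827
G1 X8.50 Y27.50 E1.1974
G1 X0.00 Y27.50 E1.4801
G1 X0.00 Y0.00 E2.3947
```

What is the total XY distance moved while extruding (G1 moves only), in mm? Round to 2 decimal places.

Sum the Euclidean lengths of each G1 segment: total = 72.00 mm.

72.00 mm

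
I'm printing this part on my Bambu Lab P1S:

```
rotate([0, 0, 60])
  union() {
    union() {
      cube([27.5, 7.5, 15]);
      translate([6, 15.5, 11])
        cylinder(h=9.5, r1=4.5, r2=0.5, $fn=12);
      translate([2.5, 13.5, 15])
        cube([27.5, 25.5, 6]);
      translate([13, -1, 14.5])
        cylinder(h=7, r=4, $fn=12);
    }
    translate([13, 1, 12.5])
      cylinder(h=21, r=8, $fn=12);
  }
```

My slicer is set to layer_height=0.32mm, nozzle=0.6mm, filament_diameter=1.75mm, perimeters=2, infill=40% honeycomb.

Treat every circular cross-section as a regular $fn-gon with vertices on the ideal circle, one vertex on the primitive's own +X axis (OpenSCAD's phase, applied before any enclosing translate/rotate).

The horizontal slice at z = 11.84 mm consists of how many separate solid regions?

At z = 11.84 mm: the cube is present — its section is the full 27.5×7.5 rectangle; the cone at (6, 15.5) contributes a regular 12-gon of circumradius 4.146 (interpolated between r1=4.5 and r2=0.5 at t=0.088); the cube at (2.5, 13.5) does not reach this height (z outside [15, 21]); the cylinder at (13, -1) is absent (z outside [14.5, 21.5]); Combining (union): the 2 present regions are separate (no shared area or edge), so areas and boundary lengths simply add and each stays a separate island — 2 connected regions; the cylinder at (13, 1) is absent (z outside [12.5, 33.5]); Taking the union: only that combined region is present, so the union is just that shape — 2 connected regions; (rotated 60° about Z; rotation is an isometry so areas/perimeters/island counts are preserved). The result has 2 disconnected regions.

2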